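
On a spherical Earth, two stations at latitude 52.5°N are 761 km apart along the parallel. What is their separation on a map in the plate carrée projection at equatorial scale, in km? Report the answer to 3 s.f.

Plate carrée maps x = Rλ, y = Rφ. The meridian scale is h = 1 and the parallel scale is k = 1/cos φ = sec φ.
Along the parallel, k = sec 52.5° = 1/0.6088 = 1.643.
Map distance = 761 × 1.643 ≈ 1250 km.

1250 km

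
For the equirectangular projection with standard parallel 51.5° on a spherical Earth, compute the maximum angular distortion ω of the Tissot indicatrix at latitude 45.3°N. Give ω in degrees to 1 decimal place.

In the equirectangular projection with standard parallel φ₀ = 51.5° (x = Rλ cos φ₀, y = Rφ), meridians are true-scale (h = 1) and the parallel scale is k = cos φ₀ / cos φ.
At 45.3°: h = 1.000, k = 0.8850; principal scales a = 1.000, b = 0.8850.
sin(ω/2) = (a − b)/(a + b) = 0.1150/1.885 = 0.06100, so ω = 2 arcsin(0.06100) ≈ 7.0°.

7.0°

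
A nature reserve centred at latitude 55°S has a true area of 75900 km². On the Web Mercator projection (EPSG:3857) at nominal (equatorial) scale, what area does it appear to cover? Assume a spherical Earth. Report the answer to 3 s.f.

The Mercator projection is conformal; its linear scale factor is the same in every direction and equals sec φ = 1/cos φ.
Areal scale = k² = sec²φ = 1/cos²(55°) = 1/0.5736² = 3.040.
Apparent area = 75900 × 3.040 ≈ 231000 km².

231000 km²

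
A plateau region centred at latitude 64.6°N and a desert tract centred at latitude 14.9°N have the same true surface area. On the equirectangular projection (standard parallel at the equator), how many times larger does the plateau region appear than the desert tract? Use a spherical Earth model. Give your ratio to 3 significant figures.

Plate carrée maps x = Rλ, y = Rφ. The meridian scale is h = 1 and the parallel scale is k = 1/cos φ = sec φ.
Areal scale at 64.6°: h·k = 1.000 × 2.331 = 2.331.
Areal scale at 14.9°: h·k = 1.000 × 1.035 = 1.035.
Ratio = 2.331/1.035 ≈ 2.25.

2.25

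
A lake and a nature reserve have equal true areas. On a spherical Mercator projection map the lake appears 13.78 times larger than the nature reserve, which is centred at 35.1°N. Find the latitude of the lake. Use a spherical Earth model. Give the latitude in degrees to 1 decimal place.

On Mercator, (apparent₁)/(apparent₂) = sec²φ₁ / sec²φ₂ when true areas are equal.
cos²φ₂ / cos²φ₁ = 13.78  ⇒  cos φ₁ = cos 35.1° / √13.78 = 0.8181/3.712 = 0.2204.
φ₁ = arccos(0.2204) ≈ 77.3°.

77.3°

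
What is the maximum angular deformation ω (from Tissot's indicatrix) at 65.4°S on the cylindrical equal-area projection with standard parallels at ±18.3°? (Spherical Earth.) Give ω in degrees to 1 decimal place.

85.3°

For cylindrical equal-area with standard parallel φ₀, h = cos φ / cos φ₀ and k = cos φ₀ / cos φ, so h·k = 1.
At 65.4°: h = 0.4385, k = 2.281; principal scales a = 2.281, b = 0.4385.
sin(ω/2) = (a − b)/(a + b) = 1.842/2.719 = 0.6775, so ω = 2 arcsin(0.6775) ≈ 85.3°.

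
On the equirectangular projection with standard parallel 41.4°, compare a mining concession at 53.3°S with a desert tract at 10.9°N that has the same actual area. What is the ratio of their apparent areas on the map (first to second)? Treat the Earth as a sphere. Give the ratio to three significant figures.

The equidistant cylindrical projection with φ₀ = 41.4° has h = 1 (meridians true) and k = cos φ₀ / cos φ along parallels.
Areal scale at 53.3°: h·k = 1.000 × 1.255 = 1.255.
Areal scale at 10.9°: h·k = 1.000 × 0.7639 = 0.7639.
Ratio = 1.255/0.7639 ≈ 1.64.

1.64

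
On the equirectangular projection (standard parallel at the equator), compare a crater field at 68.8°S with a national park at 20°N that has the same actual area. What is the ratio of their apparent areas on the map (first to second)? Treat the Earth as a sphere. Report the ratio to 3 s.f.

For the equirectangular projection with φ₀ = 0 (plate carrée), h = 1 along meridians and k = sec φ along parallels.
Areal scale at 68.8°: h·k = 1.000 × 2.765 = 2.765.
Areal scale at 20°: h·k = 1.000 × 1.064 = 1.064.
Ratio = 2.765/1.064 ≈ 2.60.

2.60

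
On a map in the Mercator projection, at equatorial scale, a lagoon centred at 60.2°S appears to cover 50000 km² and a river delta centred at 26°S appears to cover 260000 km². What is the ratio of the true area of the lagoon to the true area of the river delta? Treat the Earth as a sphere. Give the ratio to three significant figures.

0.0588

Since Mercator area scale is 1/cos²φ, the true area equals the apparent area multiplied by cos²φ.
True area of lagoon: 50000 × cos²(60.2°) = 50000 × 0.2470 = 12350 km².
True area of river delta: 260000 × cos²(26°) = 260000 × 0.8078 = 210000 km².
Ratio = 12350 / 210000 ≈ 0.0588.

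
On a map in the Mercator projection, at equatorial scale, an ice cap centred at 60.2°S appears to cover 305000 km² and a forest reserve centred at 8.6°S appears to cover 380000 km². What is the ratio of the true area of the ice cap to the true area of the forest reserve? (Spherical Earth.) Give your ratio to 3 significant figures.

0.203

Since Mercator area scale is 1/cos²φ, the true area equals the apparent area multiplied by cos²φ.
True area of ice cap: 305000 × cos²(60.2°) = 305000 × 0.2470 = 75330 km².
True area of forest reserve: 380000 × cos²(8.6°) = 380000 × 0.9776 = 371500 km².
Ratio = 75330 / 371500 ≈ 0.203.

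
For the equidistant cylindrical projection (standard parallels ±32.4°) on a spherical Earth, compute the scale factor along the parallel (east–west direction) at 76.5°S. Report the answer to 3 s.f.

3.62

The equidistant cylindrical projection with φ₀ = 32.4° has h = 1 (meridians true) and k = cos φ₀ / cos φ along parallels.
k = cos 32.4° / cos 76.5° = 0.8443/0.2334 = 3.617.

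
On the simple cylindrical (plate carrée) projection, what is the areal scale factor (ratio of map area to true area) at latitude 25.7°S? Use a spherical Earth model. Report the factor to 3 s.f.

1.11

In the plate carrée (x = Rλ, y = Rφ), meridians are true-scale (h = 1) and parallels are stretched by k = sec φ.
Areal scale = h·k = 1 × sec φ; at 25.7°, h = 1.000, k = 1.110, so h·k = 1.110.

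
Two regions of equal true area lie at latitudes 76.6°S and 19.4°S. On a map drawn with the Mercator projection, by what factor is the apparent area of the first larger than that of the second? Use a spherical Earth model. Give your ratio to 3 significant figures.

Mercator is conformal with k = sec φ, so areal scale = k² = sec²φ.
At 76.6°: sec²(76.6°) = 1/0.2317² = 18.62.
At 19.4°: sec²(19.4°) = 1/0.9432² = 1.124.
Ratio = 18.62/1.124 = cos²(19.4°)/cos²(76.6°) ≈ 16.6.

16.6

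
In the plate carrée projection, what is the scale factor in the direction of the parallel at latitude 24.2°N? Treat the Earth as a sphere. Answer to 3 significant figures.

1.10

Plate carrée maps x = Rλ, y = Rφ. The meridian scale is h = 1 and the parallel scale is k = 1/cos φ = sec φ.
k = 1/cos 24.2° = 1/0.9121 = 1.096.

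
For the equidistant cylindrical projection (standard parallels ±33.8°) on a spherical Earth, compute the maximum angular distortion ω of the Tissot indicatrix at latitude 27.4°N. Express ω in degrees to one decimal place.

With standard parallel φ₀ = 33.8°, the equirectangular projection gives x = Rλ cos φ₀, y = Rφ, so h = 1 and k = cos 33.8° / cos φ.
At 27.4°: h = 1.000, k = 0.9360; principal scales a = 1.000, b = 0.9360.
sin(ω/2) = (a − b)/(a + b) = 0.06401/1.936 = 0.03306, so ω = 2 arcsin(0.03306) ≈ 3.8°.

3.8°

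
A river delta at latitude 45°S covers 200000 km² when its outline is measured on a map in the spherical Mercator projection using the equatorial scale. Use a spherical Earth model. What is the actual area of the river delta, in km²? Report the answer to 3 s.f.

The Mercator projection is conformal; its linear scale factor is the same in every direction and equals sec φ = 1/cos φ.
Areal scale = k² = sec²φ = 1/cos²(45°) = 1/0.7071² = 2.000.
True area = apparent / (areal scale) = 200000 / 2.000 ≈ 100000 km².

100000 km²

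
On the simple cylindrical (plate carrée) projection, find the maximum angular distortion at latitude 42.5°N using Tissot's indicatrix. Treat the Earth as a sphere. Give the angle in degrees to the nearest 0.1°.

In the plate carrée (x = Rλ, y = Rφ), meridians are true-scale (h = 1) and parallels are stretched by k = sec φ.
At 42.5°: h = 1.000, k = 1.356; principal scales a = 1.356, b = 1.000.
sin(ω/2) = (a − b)/(a + b) = 0.3563/2.356 = 0.1512, so ω = 2 arcsin(0.1512) ≈ 17.4°.

17.4°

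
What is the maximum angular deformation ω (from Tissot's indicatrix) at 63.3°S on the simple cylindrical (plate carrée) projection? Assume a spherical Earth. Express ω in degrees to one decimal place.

44.7°

For the equirectangular projection with φ₀ = 0 (plate carrée), h = 1 along meridians and k = sec φ along parallels.
At 63.3°: h = 1.000, k = 2.226; principal scales a = 2.226, b = 1.000.
sin(ω/2) = (a − b)/(a + b) = 1.226/3.226 = 0.3800, so ω = 2 arcsin(0.3800) ≈ 44.7°.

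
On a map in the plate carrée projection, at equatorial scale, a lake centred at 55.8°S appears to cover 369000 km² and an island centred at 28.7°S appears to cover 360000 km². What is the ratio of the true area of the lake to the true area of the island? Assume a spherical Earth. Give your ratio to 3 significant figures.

0.657

On the plate carrée, areal scale = h·k = 1 × sec φ, so true area = apparent × cos φ.
True area of lake: 369000 × cos(55.8°) = 369000 × 0.5621 = 207400 km².
True area of island: 360000 × cos(28.7°) = 360000 × 0.8771 = 315800 km².
Ratio = 207400 / 315800 ≈ 0.657.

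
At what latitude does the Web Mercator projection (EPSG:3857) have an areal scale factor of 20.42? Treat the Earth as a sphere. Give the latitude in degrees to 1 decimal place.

Mercator areal scale is sec²φ.
sec²φ = 20.42  ⇒  cos²φ = 0.04897  ⇒  cos φ = 0.2213.
φ = arccos(0.2213) ≈ 77.2°.

77.2°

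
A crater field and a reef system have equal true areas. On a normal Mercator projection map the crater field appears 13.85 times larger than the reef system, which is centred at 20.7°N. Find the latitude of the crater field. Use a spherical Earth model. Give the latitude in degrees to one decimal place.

75.4°

On Mercator, (apparent₁)/(apparent₂) = sec²φ₁ / sec²φ₂ when true areas are equal.
cos²φ₂ / cos²φ₁ = 13.85  ⇒  cos φ₁ = cos 20.7° / √13.85 = 0.9354/3.722 = 0.2514.
φ₁ = arccos(0.2514) ≈ 75.4°.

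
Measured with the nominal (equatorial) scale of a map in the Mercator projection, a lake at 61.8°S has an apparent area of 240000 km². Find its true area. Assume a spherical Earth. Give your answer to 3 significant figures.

53600 km²

For Mercator, h = k = sec φ (a conformal cylindrical projection has a single point scale, 1/cos φ).
Areal scale = k² = sec²φ = 1/cos²(61.8°) = 1/0.4726² = 4.478.
True area = apparent / (areal scale) = 240000 / 4.478 ≈ 53600 km².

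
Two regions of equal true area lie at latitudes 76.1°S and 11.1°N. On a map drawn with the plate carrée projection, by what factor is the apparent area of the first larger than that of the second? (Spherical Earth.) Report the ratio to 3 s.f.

4.08

For the equirectangular projection with φ₀ = 0 (plate carrée), h = 1 along meridians and k = sec φ along parallels.
Areal scale at 76.1°: h·k = 1.000 × 4.163 = 4.163.
Areal scale at 11.1°: h·k = 1.000 × 1.019 = 1.019.
Ratio = 4.163/1.019 ≈ 4.08.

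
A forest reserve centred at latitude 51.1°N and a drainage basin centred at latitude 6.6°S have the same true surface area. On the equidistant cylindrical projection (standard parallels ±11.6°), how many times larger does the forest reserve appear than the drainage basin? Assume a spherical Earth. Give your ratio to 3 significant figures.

1.58

The equidistant cylindrical projection with φ₀ = 11.6° has h = 1 (meridians true) and k = cos φ₀ / cos φ along parallels.
Areal scale at 51.1°: h·k = 1.000 × 1.560 = 1.560.
Areal scale at 6.6°: h·k = 1.000 × 0.9861 = 0.9861.
Ratio = 1.560/0.9861 ≈ 1.58.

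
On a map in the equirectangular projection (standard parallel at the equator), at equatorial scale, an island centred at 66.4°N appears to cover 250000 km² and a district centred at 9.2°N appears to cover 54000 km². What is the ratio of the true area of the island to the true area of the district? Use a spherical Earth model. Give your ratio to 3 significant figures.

1.88

Plate carrée has h = 1 and k = sec φ, giving areal scale sec φ; true area = (apparent area) · cos φ.
True area of island: 250000 × cos(66.4°) = 250000 × 0.4003 = 100100 km².
True area of district: 54000 × cos(9.2°) = 54000 × 0.9871 = 53310 km².
Ratio = 100100 / 53310 ≈ 1.88.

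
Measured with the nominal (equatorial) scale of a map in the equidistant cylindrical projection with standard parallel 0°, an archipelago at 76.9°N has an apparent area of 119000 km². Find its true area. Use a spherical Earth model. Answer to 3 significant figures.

In the plate carrée (x = Rλ, y = Rφ), meridians are true-scale (h = 1) and parallels are stretched by k = sec φ.
Areal scale = h·k = 1 × sec φ; at 76.9°, h = 1.000, k = 4.412, so h·k = 4.412.
True area = apparent / (areal scale) = 119000 / 4.412 ≈ 27000 km².

27000 km²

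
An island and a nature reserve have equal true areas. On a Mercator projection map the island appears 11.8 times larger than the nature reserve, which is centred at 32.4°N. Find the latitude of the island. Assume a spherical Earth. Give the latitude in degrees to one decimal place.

For equal true areas on Mercator, apparent areas scale as sec²φ, so the ratio is cos²φ₂ / cos²φ₁.
cos²φ₂ / cos²φ₁ = 11.8  ⇒  cos φ₁ = cos 32.4° / √11.8 = 0.8443/3.435 = 0.2458.
φ₁ = arccos(0.2458) ≈ 75.8°.

75.8°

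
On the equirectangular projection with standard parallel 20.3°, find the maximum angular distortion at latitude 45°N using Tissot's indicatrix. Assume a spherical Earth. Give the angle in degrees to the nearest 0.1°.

In the equirectangular projection with standard parallel φ₀ = 20.3° (x = Rλ cos φ₀, y = Rφ), meridians are true-scale (h = 1) and the parallel scale is k = cos φ₀ / cos φ.
At 45°: h = 1.000, k = 1.326; principal scales a = 1.326, b = 1.000.
sin(ω/2) = (a − b)/(a + b) = 0.3264/2.326 = 0.1403, so ω = 2 arcsin(0.1403) ≈ 16.1°.

16.1°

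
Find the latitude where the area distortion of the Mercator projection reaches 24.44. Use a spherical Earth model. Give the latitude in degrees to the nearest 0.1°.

78.3°

Mercator areal scale is sec²φ.
sec²φ = 24.44  ⇒  cos²φ = 0.04092  ⇒  cos φ = 0.2023.
φ = arccos(0.2023) ≈ 78.3°.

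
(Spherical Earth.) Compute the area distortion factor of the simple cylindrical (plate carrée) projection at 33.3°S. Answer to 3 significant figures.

Plate carrée maps x = Rλ, y = Rφ. The meridian scale is h = 1 and the parallel scale is k = 1/cos φ = sec φ.
Areal scale = h·k = 1 × sec φ; at 33.3°, h = 1.000, k = 1.196, so h·k = 1.196.

1.20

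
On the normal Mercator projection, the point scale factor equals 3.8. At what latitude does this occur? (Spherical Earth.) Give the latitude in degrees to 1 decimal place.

Mercator scale is k = sec φ = 1/cos φ.
1/cos φ = 3.8  ⇒  cos φ = 0.2632  ⇒  φ = arccos(0.2632) ≈ 74.7°.

74.7°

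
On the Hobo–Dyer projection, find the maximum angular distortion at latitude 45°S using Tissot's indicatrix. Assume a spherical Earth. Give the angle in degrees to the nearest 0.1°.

Hobo–Dyer is a cylindrical equal-area projection with standard parallels at ±37.5°. For cylindrical equal-area with standard parallel φ₀, h = cos φ / cos φ₀ and k = cos φ₀ / cos φ, so h·k = 1.
At 45°: h = 0.8913, k = 1.122; principal scales a = 1.122, b = 0.8913.
sin(ω/2) = (a − b)/(a + b) = 0.2307/2.013 = 0.1146, so ω = 2 arcsin(0.1146) ≈ 13.2°.

13.2°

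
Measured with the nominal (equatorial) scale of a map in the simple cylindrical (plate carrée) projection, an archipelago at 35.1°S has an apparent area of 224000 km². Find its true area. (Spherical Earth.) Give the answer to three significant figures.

In the plate carrée (x = Rλ, y = Rφ), meridians are true-scale (h = 1) and parallels are stretched by k = sec φ.
Areal scale = h·k = 1 × sec φ; at 35.1°, h = 1.000, k = 1.222, so h·k = 1.222.
True area = apparent / (areal scale) = 224000 / 1.222 ≈ 183000 km².

183000 km²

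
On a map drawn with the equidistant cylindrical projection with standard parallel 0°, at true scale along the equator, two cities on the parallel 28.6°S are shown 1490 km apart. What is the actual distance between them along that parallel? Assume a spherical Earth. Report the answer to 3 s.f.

Plate carrée maps x = Rλ, y = Rφ. The meridian scale is h = 1 and the parallel scale is k = 1/cos φ = sec φ.
Along the parallel at 28.6°, map distances are exaggerated by k = sec 28.6° = 1.139.
True distance = 1490 / 1.139 = 1490 × cos 28.6° ≈ 1310 km.

1310 km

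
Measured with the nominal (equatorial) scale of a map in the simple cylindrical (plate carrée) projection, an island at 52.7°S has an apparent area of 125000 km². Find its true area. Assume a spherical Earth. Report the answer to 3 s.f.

75700 km²

Plate carrée maps x = Rλ, y = Rφ. The meridian scale is h = 1 and the parallel scale is k = 1/cos φ = sec φ.
Areal scale = h·k = 1 × sec φ; at 52.7°, h = 1.000, k = 1.650, so h·k = 1.650.
True area = apparent / (areal scale) = 125000 / 1.650 ≈ 75700 km².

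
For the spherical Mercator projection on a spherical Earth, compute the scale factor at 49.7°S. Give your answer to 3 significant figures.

1.55

Mercator is conformal, so the point scale is isotropic: h = k = sec φ = 1/cos φ.
k = 1/cos 49.7° = 1/0.6468 = 1.546.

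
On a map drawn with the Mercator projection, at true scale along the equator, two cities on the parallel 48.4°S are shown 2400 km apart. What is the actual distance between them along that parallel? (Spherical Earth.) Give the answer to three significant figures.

For Mercator, h = k = sec φ (a conformal cylindrical projection has a single point scale, 1/cos φ).
Along the parallel at 48.4°, map distances are exaggerated by k = sec 48.4° = 1.506.
True distance = 2400 / 1.506 = 2400 × cos 48.4° ≈ 1590 km.

1590 km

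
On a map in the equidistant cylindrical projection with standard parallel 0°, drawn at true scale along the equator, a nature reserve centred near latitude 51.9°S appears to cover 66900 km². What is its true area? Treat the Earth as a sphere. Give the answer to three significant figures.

Plate carrée maps x = Rλ, y = Rφ. The meridian scale is h = 1 and the parallel scale is k = 1/cos φ = sec φ.
Areal scale = h·k = 1 × sec φ; at 51.9°, h = 1.000, k = 1.621, so h·k = 1.621.
True area = apparent / (areal scale) = 66900 / 1.621 ≈ 41300 km².

41300 km²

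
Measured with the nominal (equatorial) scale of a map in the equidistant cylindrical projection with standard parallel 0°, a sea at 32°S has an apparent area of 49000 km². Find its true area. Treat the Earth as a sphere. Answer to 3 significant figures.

41600 km²

In the plate carrée (x = Rλ, y = Rφ), meridians are true-scale (h = 1) and parallels are stretched by k = sec φ.
Areal scale = h·k = 1 × sec φ; at 32°, h = 1.000, k = 1.179, so h·k = 1.179.
True area = apparent / (areal scale) = 49000 / 1.179 ≈ 41600 km².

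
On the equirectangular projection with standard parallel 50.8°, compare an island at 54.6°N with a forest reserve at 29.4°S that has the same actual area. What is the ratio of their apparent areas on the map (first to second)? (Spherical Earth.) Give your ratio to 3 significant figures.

1.50

In the equirectangular projection with standard parallel φ₀ = 50.8° (x = Rλ cos φ₀, y = Rφ), meridians are true-scale (h = 1) and the parallel scale is k = cos φ₀ / cos φ.
Areal scale at 54.6°: h·k = 1.000 × 1.091 = 1.091.
Areal scale at 29.4°: h·k = 1.000 × 0.7255 = 0.7255.
Ratio = 1.091/0.7255 ≈ 1.50.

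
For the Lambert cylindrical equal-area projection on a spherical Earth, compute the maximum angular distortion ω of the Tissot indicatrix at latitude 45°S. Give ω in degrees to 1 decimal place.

The Lambert cylindrical equal-area projection is the cylindrical equal-area projection with its standard parallel at the equator (φ₀ = 0). A cylindrical equal-area projection with standard parallel φ₀ has meridian scale h = cos φ / cos φ₀ and parallel scale k = cos φ₀ / cos φ (so areas are preserved, h·k = 1).
At 45°: h = 0.7071, k = 1.414; principal scales a = 1.414, b = 0.7071.
sin(ω/2) = (a − b)/(a + b) = 0.7071/2.121 = 0.3333, so ω = 2 arcsin(0.3333) ≈ 38.9°.

38.9°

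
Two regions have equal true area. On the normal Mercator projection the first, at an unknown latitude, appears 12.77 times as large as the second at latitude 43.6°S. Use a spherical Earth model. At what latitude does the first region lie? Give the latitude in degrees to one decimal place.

For equal true areas on Mercator, apparent areas scale as sec²φ, so the ratio is cos²φ₂ / cos²φ₁.
cos²φ₂ / cos²φ₁ = 12.77  ⇒  cos φ₁ = cos 43.6° / √12.77 = 0.7242/3.574 = 0.2026.
φ₁ = arccos(0.2026) ≈ 78.3°.

78.3°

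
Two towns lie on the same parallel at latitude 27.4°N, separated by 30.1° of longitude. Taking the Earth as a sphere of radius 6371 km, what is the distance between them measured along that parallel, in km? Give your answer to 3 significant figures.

Arc length along a parallel = R cos φ · Δλ (with Δλ in radians).
= 6371 × cos 27.4° × (30.1° × π/180) = 6371 × 0.8878 × 0.5253 ≈ 2970 km.

2970 km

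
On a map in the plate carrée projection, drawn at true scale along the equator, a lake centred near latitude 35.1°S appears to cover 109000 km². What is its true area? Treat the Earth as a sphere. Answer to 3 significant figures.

For the equirectangular projection with φ₀ = 0 (plate carrée), h = 1 along meridians and k = sec φ along parallels.
Areal scale = h·k = 1 × sec φ; at 35.1°, h = 1.000, k = 1.222, so h·k = 1.222.
True area = apparent / (areal scale) = 109000 / 1.222 ≈ 89200 km².

89200 km²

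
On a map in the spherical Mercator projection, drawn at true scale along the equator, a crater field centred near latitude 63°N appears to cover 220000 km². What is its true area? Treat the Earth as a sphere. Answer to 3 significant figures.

The Mercator projection is conformal; its linear scale factor is the same in every direction and equals sec φ = 1/cos φ.
Areal scale = k² = sec²φ = 1/cos²(63°) = 1/0.4540² = 4.852.
True area = apparent / (areal scale) = 220000 / 4.852 ≈ 45300 km².

45300 km²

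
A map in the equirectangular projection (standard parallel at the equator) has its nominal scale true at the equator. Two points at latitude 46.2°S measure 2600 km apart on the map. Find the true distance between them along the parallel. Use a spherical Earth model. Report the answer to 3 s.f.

1800 km

In the plate carrée (x = Rλ, y = Rφ), meridians are true-scale (h = 1) and parallels are stretched by k = sec φ.
Along the parallel at 46.2°, map distances are exaggerated by k = sec 46.2° = 1.445.
True distance = 2600 / 1.445 = 2600 × cos 46.2° ≈ 1800 km.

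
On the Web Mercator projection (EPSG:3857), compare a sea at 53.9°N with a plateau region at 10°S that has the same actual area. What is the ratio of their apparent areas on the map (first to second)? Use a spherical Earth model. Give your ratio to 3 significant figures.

2.79

Mercator areal scale is sec²φ.
At 53.9°: sec²(53.9°) = 1/0.5892² = 2.881.
At 10°: sec²(10°) = 1/0.9848² = 1.031.
Ratio = 2.881/1.031 = cos²(10°)/cos²(53.9°) ≈ 2.79.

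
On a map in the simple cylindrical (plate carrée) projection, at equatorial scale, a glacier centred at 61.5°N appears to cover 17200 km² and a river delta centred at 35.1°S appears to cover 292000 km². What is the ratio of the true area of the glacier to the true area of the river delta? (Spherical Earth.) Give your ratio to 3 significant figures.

Plate carrée has h = 1 and k = sec φ, giving areal scale sec φ; true area = (apparent area) · cos φ.
True area of glacier: 17200 × cos(61.5°) = 17200 × 0.4772 = 8207 km².
True area of river delta: 292000 × cos(35.1°) = 292000 × 0.8181 = 238900 km².
Ratio = 8207 / 238900 ≈ 0.0344.

0.0344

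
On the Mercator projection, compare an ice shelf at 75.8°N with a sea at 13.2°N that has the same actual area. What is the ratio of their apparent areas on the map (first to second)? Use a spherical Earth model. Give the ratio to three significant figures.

Mercator is conformal with k = sec φ, so areal scale = k² = sec²φ.
At 75.8°: sec²(75.8°) = 1/0.2453² = 16.62.
At 13.2°: sec²(13.2°) = 1/0.9736² = 1.055.
Ratio = 16.62/1.055 = cos²(13.2°)/cos²(75.8°) ≈ 15.8.

15.8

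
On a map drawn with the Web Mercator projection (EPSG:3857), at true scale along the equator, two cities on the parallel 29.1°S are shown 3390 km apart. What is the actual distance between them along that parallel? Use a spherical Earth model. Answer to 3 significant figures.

For Mercator, h = k = sec φ (a conformal cylindrical projection has a single point scale, 1/cos φ).
Along the parallel at 29.1°, map distances are exaggerated by k = sec 29.1° = 1.144.
True distance = 3390 / 1.144 = 3390 × cos 29.1° ≈ 2960 km.

2960 km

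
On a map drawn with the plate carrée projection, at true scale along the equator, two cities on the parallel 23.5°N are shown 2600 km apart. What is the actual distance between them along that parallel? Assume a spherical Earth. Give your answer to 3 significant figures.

2380 km

In the plate carrée (x = Rλ, y = Rφ), meridians are true-scale (h = 1) and parallels are stretched by k = sec φ.
Along the parallel at 23.5°, map distances are exaggerated by k = sec 23.5° = 1.090.
True distance = 2600 / 1.090 = 2600 × cos 23.5° ≈ 2380 km.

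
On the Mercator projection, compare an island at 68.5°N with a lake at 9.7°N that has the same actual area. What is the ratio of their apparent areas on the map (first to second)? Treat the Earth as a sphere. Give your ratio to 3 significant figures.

Mercator areal scale is sec²φ.
At 68.5°: sec²(68.5°) = 1/0.3665² = 7.445.
At 9.7°: sec²(9.7°) = 1/0.9857² = 1.029.
Ratio = 7.445/1.029 = cos²(9.7°)/cos²(68.5°) ≈ 7.23.

7.23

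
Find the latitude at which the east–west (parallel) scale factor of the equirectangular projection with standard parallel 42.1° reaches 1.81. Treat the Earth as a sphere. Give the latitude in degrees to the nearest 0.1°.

In the equirectangular projection with standard parallel φ₀ = 42.1° (x = Rλ cos φ₀, y = Rφ), meridians are true-scale (h = 1) and the parallel scale is k = cos φ₀ / cos φ.
k = cos φ₀ / cos φ = 1.81  ⇒  cos φ = cos 42.1° / 1.81 = 0.4099.
φ = arccos(0.4099) ≈ 65.8°.

65.8°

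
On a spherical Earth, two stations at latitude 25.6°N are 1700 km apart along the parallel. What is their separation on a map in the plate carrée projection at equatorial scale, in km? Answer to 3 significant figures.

1890 km

Plate carrée maps x = Rλ, y = Rφ. The meridian scale is h = 1 and the parallel scale is k = 1/cos φ = sec φ.
Along the parallel, k = sec 25.6° = 1/0.9018 = 1.109.
Map distance = 1700 × 1.109 ≈ 1890 km.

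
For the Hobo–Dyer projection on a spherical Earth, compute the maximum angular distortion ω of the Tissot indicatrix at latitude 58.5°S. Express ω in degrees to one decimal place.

46.5°

The Hobo–Dyer projection is cylindrical equal-area with φ₀ = 37.5°. A cylindrical equal-area projection with standard parallel φ₀ has meridian scale h = cos φ / cos φ₀ and parallel scale k = cos φ₀ / cos φ (so areas are preserved, h·k = 1).
At 58.5°: h = 0.6586, k = 1.518; principal scales a = 1.518, b = 0.6586.
sin(ω/2) = (a − b)/(a + b) = 0.8598/2.177 = 0.3949, so ω = 2 arcsin(0.3949) ≈ 46.5°.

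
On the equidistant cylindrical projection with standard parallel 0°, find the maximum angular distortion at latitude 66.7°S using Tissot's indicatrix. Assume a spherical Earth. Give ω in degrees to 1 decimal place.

51.3°

In the plate carrée (x = Rλ, y = Rφ), meridians are true-scale (h = 1) and parallels are stretched by k = sec φ.
At 66.7°: h = 1.000, k = 2.528; principal scales a = 2.528, b = 1.000.
sin(ω/2) = (a − b)/(a + b) = 1.528/3.528 = 0.4331, so ω = 2 arcsin(0.4331) ≈ 51.3°.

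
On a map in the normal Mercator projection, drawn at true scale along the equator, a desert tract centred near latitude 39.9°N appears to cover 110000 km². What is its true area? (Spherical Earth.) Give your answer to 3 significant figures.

For Mercator, h = k = sec φ (a conformal cylindrical projection has a single point scale, 1/cos φ).
Areal scale = k² = sec²φ = 1/cos²(39.9°) = 1/0.7672² = 1.699.
True area = apparent / (areal scale) = 110000 / 1.699 ≈ 64700 km².

64700 km²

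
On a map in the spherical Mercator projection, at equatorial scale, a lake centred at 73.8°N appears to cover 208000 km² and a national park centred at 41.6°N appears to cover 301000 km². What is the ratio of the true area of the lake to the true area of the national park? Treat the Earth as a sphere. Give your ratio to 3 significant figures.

0.0962

On Mercator the areal scale is sec²φ, so true area = apparent × cos²φ.
True area of lake: 208000 × cos²(73.8°) = 208000 × 0.07784 = 16190 km².
True area of national park: 301000 × cos²(41.6°) = 301000 × 0.5592 = 168300 km².
Ratio = 16190 / 168300 ≈ 0.0962.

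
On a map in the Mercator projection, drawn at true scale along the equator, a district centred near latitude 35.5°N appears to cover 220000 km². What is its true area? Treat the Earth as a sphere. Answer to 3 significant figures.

146000 km²

Mercator is conformal, so the point scale is isotropic: h = k = sec φ = 1/cos φ.
Areal scale = k² = sec²φ = 1/cos²(35.5°) = 1/0.8141² = 1.509.
True area = apparent / (areal scale) = 220000 / 1.509 ≈ 146000 km².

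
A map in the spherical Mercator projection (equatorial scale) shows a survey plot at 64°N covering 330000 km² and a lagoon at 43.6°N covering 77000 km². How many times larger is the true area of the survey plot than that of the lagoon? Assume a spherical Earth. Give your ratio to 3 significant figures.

1.57

Mercator's areal exaggeration is sec²φ; hence true area = (apparent area) · cos²φ.
True area of survey plot: 330000 × cos²(64°) = 330000 × 0.1922 = 63420 km².
True area of lagoon: 77000 × cos²(43.6°) = 77000 × 0.5244 = 40380 km².
Ratio = 63420 / 40380 ≈ 1.57.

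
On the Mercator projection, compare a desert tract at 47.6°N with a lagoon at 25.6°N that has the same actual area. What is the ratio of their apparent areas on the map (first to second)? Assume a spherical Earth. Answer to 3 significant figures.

Mercator is conformal with k = sec φ, so areal scale = k² = sec²φ.
At 47.6°: sec²(47.6°) = 1/0.6743² = 2.199.
At 25.6°: sec²(25.6°) = 1/0.9018² = 1.230.
Ratio = 2.199/1.230 = cos²(25.6°)/cos²(47.6°) ≈ 1.79.

1.79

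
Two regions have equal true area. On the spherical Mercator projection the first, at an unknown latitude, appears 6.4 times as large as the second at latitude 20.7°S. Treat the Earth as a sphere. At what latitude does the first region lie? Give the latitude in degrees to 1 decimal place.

68.3°

On Mercator, (apparent₁)/(apparent₂) = sec²φ₁ / sec²φ₂ when true areas are equal.
cos²φ₂ / cos²φ₁ = 6.4  ⇒  cos φ₁ = cos 20.7° / √6.4 = 0.9354/2.530 = 0.3698.
φ₁ = arccos(0.3698) ≈ 68.3°.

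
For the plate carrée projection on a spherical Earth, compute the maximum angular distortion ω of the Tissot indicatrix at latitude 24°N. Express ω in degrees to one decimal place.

5.2°

In the plate carrée (x = Rλ, y = Rφ), meridians are true-scale (h = 1) and parallels are stretched by k = sec φ.
At 24°: h = 1.000, k = 1.095; principal scales a = 1.095, b = 1.000.
sin(ω/2) = (a − b)/(a + b) = 0.09464/2.095 = 0.04518, so ω = 2 arcsin(0.04518) ≈ 5.2°.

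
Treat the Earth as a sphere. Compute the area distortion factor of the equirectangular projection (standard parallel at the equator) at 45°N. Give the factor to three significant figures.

1.41

In the plate carrée (x = Rλ, y = Rφ), meridians are true-scale (h = 1) and parallels are stretched by k = sec φ.
Areal scale = h·k = 1 × sec φ; at 45°, h = 1.000, k = 1.414, so h·k = 1.414.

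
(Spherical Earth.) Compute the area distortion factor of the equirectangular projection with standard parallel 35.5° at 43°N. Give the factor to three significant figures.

In the equirectangular projection with standard parallel φ₀ = 35.5° (x = Rλ cos φ₀, y = Rφ), meridians are true-scale (h = 1) and the parallel scale is k = cos φ₀ / cos φ.
Areal scale = h·k = 1 × cos φ₀ / cos φ; at 43°, h = 1.000, k = 1.113, so h·k = 1.113.

1.11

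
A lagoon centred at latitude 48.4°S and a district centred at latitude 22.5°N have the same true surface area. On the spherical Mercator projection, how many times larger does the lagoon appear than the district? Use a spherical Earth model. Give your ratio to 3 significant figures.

1.94

On Mercator, area is exaggerated by sec²φ = 1/cos²φ.
At 48.4°: sec²(48.4°) = 1/0.6639² = 2.269.
At 22.5°: sec²(22.5°) = 1/0.9239² = 1.172.
Ratio = 2.269/1.172 = cos²(22.5°)/cos²(48.4°) ≈ 1.94.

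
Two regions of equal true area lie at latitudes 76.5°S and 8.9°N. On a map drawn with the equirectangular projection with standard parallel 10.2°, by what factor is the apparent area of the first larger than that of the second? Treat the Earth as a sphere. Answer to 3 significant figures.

4.23

The equidistant cylindrical projection with φ₀ = 10.2° has h = 1 (meridians true) and k = cos φ₀ / cos φ along parallels.
Areal scale at 76.5°: h·k = 1.000 × 4.216 = 4.216.
Areal scale at 8.9°: h·k = 1.000 × 0.9962 = 0.9962.
Ratio = 4.216/0.9962 ≈ 4.23.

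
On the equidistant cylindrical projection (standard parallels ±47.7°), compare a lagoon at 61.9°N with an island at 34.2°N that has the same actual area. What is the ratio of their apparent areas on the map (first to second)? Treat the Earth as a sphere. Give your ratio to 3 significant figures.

The equidistant cylindrical projection with φ₀ = 47.7° has h = 1 (meridians true) and k = cos φ₀ / cos φ along parallels.
Areal scale at 61.9°: h·k = 1.000 × 1.429 = 1.429.
Areal scale at 34.2°: h·k = 1.000 × 0.8137 = 0.8137.
Ratio = 1.429/0.8137 ≈ 1.76.

1.76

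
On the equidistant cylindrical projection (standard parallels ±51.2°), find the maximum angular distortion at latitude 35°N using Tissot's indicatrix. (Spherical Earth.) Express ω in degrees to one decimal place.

15.3°

In the equirectangular projection with standard parallel φ₀ = 51.2° (x = Rλ cos φ₀, y = Rφ), meridians are true-scale (h = 1) and the parallel scale is k = cos φ₀ / cos φ.
At 35°: h = 1.000, k = 0.7649; principal scales a = 1.000, b = 0.7649.
sin(ω/2) = (a − b)/(a + b) = 0.2351/1.765 = 0.1332, so ω = 2 arcsin(0.1332) ≈ 15.3°.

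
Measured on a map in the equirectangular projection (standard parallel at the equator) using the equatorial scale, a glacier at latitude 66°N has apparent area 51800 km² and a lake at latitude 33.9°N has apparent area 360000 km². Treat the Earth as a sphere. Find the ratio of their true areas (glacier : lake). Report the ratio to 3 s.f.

0.0705

Plate carrée has h = 1 and k = sec φ, giving areal scale sec φ; true area = (apparent area) · cos φ.
True area of glacier: 51800 × cos(66°) = 51800 × 0.4067 = 21070 km².
True area of lake: 360000 × cos(33.9°) = 360000 × 0.8300 = 298800 km².
Ratio = 21070 / 298800 ≈ 0.0705.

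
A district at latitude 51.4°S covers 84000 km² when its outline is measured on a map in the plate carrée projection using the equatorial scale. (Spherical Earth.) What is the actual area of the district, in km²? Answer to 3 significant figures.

Plate carrée maps x = Rλ, y = Rφ. The meridian scale is h = 1 and the parallel scale is k = 1/cos φ = sec φ.
Areal scale = h·k = 1 × sec φ; at 51.4°, h = 1.000, k = 1.603, so h·k = 1.603.
True area = apparent / (areal scale) = 84000 / 1.603 ≈ 52400 km².

52400 km²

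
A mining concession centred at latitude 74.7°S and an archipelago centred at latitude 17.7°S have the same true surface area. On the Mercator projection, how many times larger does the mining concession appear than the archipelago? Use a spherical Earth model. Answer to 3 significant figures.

13.0

Mercator is conformal with k = sec φ, so areal scale = k² = sec²φ.
At 74.7°: sec²(74.7°) = 1/0.2639² = 14.36.
At 17.7°: sec²(17.7°) = 1/0.9527² = 1.102.
Ratio = 14.36/1.102 = cos²(17.7°)/cos²(74.7°) ≈ 13.0.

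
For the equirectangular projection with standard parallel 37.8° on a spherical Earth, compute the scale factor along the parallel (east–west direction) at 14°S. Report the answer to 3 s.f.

0.814

The equidistant cylindrical projection with φ₀ = 37.8° has h = 1 (meridians true) and k = cos φ₀ / cos φ along parallels.
k = cos 37.8° / cos 14° = 0.7902/0.9703 = 0.8143.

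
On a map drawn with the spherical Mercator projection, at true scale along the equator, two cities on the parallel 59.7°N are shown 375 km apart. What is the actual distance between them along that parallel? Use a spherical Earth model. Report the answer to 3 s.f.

189 km

Mercator is conformal, so the point scale is isotropic: h = k = sec φ = 1/cos φ.
Along the parallel at 59.7°, map distances are exaggerated by k = sec 59.7° = 1.982.
True distance = 375 / 1.982 = 375 × cos 59.7° ≈ 189 km.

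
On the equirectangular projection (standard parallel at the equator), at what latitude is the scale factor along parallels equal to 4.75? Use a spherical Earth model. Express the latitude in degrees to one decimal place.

77.8°

Plate carrée: h = 1, k = sec φ along parallels.
sec φ = 4.75  ⇒  cos φ = 0.2105  ⇒  φ ≈ 77.8°.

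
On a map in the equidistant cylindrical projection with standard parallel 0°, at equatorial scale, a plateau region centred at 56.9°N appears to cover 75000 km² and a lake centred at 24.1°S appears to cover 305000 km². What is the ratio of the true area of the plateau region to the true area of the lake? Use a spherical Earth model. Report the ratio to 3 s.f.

0.147

Plate carrée has h = 1 and k = sec φ, giving areal scale sec φ; true area = (apparent area) · cos φ.
True area of plateau region: 75000 × cos(56.9°) = 75000 × 0.5461 = 40960 km².
True area of lake: 305000 × cos(24.1°) = 305000 × 0.9128 = 278400 km².
Ratio = 40960 / 278400 ≈ 0.147.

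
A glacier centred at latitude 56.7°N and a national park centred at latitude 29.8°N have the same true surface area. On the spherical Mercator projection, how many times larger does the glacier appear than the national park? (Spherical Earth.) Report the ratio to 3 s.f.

On Mercator, area is exaggerated by sec²φ = 1/cos²φ.
At 56.7°: sec²(56.7°) = 1/0.5490² = 3.318.
At 29.8°: sec²(29.8°) = 1/0.8678² = 1.328.
Ratio = 3.318/1.328 = cos²(29.8°)/cos²(56.7°) ≈ 2.50.

2.50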